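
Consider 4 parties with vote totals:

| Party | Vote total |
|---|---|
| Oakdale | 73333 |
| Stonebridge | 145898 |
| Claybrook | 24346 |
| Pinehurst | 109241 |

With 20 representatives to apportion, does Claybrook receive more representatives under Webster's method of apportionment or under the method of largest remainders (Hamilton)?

Webster: Oakdale 4, Stonebridge 9, Claybrook 1, Pinehurst 6.
Hamilton: Oakdale 4, Stonebridge 8, Claybrook 2, Pinehurst 6.
Claybrook gets 1 under Webster and 2 under Hamilton.

Hamilton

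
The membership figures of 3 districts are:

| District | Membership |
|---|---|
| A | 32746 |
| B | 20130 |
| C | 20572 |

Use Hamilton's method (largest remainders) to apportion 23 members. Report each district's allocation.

A=10; B=6; C=7

Standard divisor: 73448 ÷ 23 ≈ 3193.391.
Standard quotas: A 10.2543, B 6.3036, C 6.4421.
Lower quotas: A 10, B 6, C 6 (sum 22, leaving 1 seat).
Remainders in descending order: C 0.4421, B 0.3036, A 0.2543.
Largest remainder: C receives the extra seat.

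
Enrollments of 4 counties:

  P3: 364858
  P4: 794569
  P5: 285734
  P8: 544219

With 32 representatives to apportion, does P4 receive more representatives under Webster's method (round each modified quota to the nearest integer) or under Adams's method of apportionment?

Webster

Webster: P3 6, P4 13, P5 4, P8 9.
Adams: P3 6, P4 12, P5 5, P8 9.
P4 gets 13 under Webster and 12 under Adams.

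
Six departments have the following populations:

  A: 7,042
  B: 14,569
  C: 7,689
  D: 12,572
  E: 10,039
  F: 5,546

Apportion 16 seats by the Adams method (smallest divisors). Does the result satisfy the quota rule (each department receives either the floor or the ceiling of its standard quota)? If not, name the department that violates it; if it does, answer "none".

Standard quotas: A 1.961, B 4.057, C 2.141, D 3.501, E 2.796, F 1.544.
Adams allocation: A 2, B 4, C 2, D 3, E 3, F 2.
Every allocation lies between the lower and upper quota.

none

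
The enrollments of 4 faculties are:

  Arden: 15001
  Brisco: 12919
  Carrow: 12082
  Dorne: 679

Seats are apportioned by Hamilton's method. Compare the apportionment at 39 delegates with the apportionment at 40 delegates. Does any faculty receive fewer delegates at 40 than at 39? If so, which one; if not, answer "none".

Dorne

At 39 seats: Arden 14, Brisco 12, Carrow 12, Dorne 1.
At 40 seats: Arden 15, Brisco 13, Carrow 12, Dorne 0.
Dorne drops from 1 to 0.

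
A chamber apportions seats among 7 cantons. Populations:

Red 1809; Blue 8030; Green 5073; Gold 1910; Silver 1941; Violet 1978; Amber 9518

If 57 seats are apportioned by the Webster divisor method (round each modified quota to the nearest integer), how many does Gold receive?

Standard divisor 30259/57 ≈ 530.86; standard quotas: Red 3.408, Blue 15.126, Green 9.556, Gold 3.598, Silver 3.656, Violet 3.726, Amber 17.929.
Rounding to the nearest integer gives 3, 15, 10, 4, 4, 4, 18 = 58 seats, so the divisor must be adjusted.
With modified divisor 540: modified quotas Red 3.350, Blue 14.870, Green 9.394, Gold 3.537, Silver 3.594, Violet 3.663, Amber 17.626.
Rounding to the nearest integer: Red 3, Blue 15, Green 9, Gold 4, Silver 4, Violet 4, Amber 18 (total 57).
Gold receives 4.

4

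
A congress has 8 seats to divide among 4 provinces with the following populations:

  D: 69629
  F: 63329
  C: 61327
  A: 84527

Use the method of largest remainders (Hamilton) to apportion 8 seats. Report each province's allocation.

Total 278812; standard divisor 278812/8 ≈ 34851.5.
Standard quotas: D 1.9979, F 1.8171, C 1.7597, A 2.4253.
Lower quotas: D 1, F 1, C 1, A 2 (sum 5, leaving 3 seats).
Remainders in descending order: D 0.9979, F 0.8171, C 0.7597, A 0.4253.
Largest remainders: D, F, C receive the extra seats.

D=2, F=2, C=2, A=2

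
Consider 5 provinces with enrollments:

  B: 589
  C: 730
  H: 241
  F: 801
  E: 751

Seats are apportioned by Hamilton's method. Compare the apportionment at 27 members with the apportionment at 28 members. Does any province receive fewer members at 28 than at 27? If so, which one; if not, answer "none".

At 27 seats: B 5, C 6, H 2, F 7, E 7.
At 28 seats: B 5, C 7, H 2, F 7, E 7.
No province's allocation decreased.

none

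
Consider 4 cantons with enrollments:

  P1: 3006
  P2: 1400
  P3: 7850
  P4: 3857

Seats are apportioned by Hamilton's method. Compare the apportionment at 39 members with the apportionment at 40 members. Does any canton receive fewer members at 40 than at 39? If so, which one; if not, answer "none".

P2

At 39 seats: P1 7, P2 4, P3 19, P4 9.
At 40 seats: P1 7, P2 3, P3 20, P4 10.
P2 drops from 4 to 3.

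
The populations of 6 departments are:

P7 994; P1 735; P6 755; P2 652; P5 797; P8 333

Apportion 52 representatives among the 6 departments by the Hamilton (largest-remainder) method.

P7 12, P1 9, P6 9, P2 8, P5 10, P8 4

The standard divisor is 4266/52 ≈ 82.038.
Standard quotas: P7 12.116, P1 8.959, P6 9.203, P2 7.947, P5 9.715, P8 4.059.
Lower quotas: P7 12, P1 8, P6 9, P2 7, P5 9, P8 4 (sum 49, leaving 3 seats).
Remainders in descending order: P1 0.959, P2 0.947, P5 0.715, P6 0.203, P7 0.116, P8 0.059.
Largest remainders: P1, P2, P5 receive the extra seats.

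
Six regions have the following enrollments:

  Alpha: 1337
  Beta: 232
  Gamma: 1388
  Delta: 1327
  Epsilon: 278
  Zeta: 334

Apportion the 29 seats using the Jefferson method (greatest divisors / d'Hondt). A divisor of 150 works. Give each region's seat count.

With modified divisor 150: modified quotas Alpha 8.913, Beta 1.547, Gamma 9.253, Delta 8.847, Epsilon 1.853, Zeta 2.227.
Rounding down: Alpha 8, Beta 1, Gamma 9, Delta 8, Epsilon 1, Zeta 2 (total 29).

Alpha=8; Beta=1; Gamma=9; Delta=8; Epsilon=1; Zeta=2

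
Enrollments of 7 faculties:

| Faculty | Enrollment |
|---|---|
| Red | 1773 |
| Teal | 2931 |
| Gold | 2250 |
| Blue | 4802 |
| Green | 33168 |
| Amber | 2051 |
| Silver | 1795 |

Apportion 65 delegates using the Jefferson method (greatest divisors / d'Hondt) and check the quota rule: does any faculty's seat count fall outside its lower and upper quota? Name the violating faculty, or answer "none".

Green

Standard quotas: Red 2.363, Teal 3.906, Gold 2.999, Blue 6.400, Green 44.206, Amber 2.734, Silver 2.392.
Jefferson allocation: Red 2, Teal 4, Gold 3, Blue 6, Green 46, Amber 2, Silver 2.
Green has quota 44.206 (lower 44, upper 45) but receives 46 — outside the quota interval.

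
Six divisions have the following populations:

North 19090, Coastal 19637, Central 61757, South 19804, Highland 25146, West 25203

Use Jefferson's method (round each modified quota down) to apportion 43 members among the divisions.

Standard divisor 170637/43 ≈ 3968.302; standard quotas: North 4.811, Coastal 4.948, Central 15.563, South 4.991, Highland 6.337, West 6.351.
Rounding down gives 4, 4, 15, 4, 6, 6 = 39 seats, so the divisor must be adjusted.
With modified divisor 3700: modified quotas North 5.159, Coastal 5.307, Central 16.691, South 5.352, Highland 6.796, West 6.812.
Rounding down: North 5, Coastal 5, Central 16, South 5, Highland 6, West 6 (total 43).

North 5, Coastal 5, Central 16, South 5, Highland 6, West 6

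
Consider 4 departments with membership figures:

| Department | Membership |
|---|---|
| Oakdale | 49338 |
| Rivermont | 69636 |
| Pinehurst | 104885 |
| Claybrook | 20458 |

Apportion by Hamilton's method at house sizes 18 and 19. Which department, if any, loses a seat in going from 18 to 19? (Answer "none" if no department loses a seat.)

none

At 18 seats: Oakdale 4, Rivermont 5, Pinehurst 8, Claybrook 1.
At 19 seats: Oakdale 4, Rivermont 5, Pinehurst 8, Claybrook 2.
No department's allocation decreased.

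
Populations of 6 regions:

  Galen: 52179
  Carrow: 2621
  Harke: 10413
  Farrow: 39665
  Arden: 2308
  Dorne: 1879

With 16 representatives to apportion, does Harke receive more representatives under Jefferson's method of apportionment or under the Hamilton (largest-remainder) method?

Jefferson: Galen 9, Carrow 0, Harke 1, Farrow 6, Arden 0, Dorne 0.
Hamilton: Galen 8, Carrow 0, Harke 2, Farrow 6, Arden 0, Dorne 0.
Harke gets 1 under Jefferson and 2 under Hamilton.

Hamilton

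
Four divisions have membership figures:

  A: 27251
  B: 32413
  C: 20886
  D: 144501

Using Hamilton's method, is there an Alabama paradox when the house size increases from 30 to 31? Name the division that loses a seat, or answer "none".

At 30 seats: A 4, B 4, C 3, D 19.
At 31 seats: A 4, B 4, C 3, D 20.
No division's allocation decreased.

none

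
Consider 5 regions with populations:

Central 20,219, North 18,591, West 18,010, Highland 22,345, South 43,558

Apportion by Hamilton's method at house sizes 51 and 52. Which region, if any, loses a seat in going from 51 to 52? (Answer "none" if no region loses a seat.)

none

At 51 seats: Central 8, North 8, West 8, Highland 9, South 18.
At 52 seats: Central 9, North 8, West 8, Highland 9, South 18.
No region's allocation decreased.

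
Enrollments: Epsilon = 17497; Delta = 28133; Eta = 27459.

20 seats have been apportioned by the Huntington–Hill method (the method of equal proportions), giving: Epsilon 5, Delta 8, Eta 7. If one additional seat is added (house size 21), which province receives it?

Eta

Priority for the next seat is population ÷ (√(s·(s+1))).
Priorities: Epsilon 3194.501, Delta 3315.506, Eta 3669.363.
Highest priority: Eta.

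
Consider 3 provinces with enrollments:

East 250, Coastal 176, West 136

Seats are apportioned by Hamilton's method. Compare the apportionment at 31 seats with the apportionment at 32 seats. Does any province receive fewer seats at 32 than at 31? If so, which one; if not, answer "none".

none

At 31 seats: East 14, Coastal 10, West 7.
At 32 seats: East 14, Coastal 10, West 8.
No province's allocation decreased.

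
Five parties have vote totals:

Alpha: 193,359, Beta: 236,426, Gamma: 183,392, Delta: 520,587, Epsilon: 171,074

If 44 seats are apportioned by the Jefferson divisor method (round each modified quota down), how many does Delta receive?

Standard divisor 1304838/44 ≈ 29655.409; standard quotas: Alpha 6.520, Beta 7.972, Gamma 6.184, Delta 17.555, Epsilon 5.769.
Rounding down gives 6, 7, 6, 17, 5 = 41 seats, so the divisor must be adjusted.
With modified divisor 28100: modified quotas Alpha 6.881, Beta 8.414, Gamma 6.526, Delta 18.526, Epsilon 6.088.
Rounding down: Alpha 6, Beta 8, Gamma 6, Delta 18, Epsilon 6 (total 44).
Delta receives 18.

18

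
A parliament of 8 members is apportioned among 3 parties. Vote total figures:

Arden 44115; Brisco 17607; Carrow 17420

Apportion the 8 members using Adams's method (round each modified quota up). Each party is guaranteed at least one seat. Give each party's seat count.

Arden: 4, Brisco: 2, Carrow: 2

Standard divisor 79142/8 ≈ 9892.75; standard quotas: Arden 4.459, Brisco 1.780, Carrow 1.761.
Rounding up gives 5, 2, 2 = 9 seats, so the divisor must be adjusted.
With modified divisor 12900: modified quotas Arden 3.420, Brisco 1.365, Carrow 1.350.
Rounding up: Arden 4, Brisco 2, Carrow 2 (total 8).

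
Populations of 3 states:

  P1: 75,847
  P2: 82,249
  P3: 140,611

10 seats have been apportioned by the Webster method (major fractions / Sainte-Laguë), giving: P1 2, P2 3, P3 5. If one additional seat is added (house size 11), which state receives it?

Priority for the next seat is population ÷ (current seats + 0.5).
Priorities: P1 30338.800, P2 23499.714, P3 25565.636.
Highest priority: P1.

P1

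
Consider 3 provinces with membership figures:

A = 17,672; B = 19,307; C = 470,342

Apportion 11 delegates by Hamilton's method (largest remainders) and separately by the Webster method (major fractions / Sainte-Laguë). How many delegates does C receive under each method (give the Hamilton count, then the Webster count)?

10 and 11

Hamilton: A 0, B 1, C 10.
Webster: A 0, B 0, C 11.
C gets 10 under Hamilton and 11 under Webster.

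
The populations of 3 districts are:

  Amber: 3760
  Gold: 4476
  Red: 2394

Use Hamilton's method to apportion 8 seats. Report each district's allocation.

Amber 3, Gold 3, Red 2

The standard divisor is 10630/8 ≈ 1328.75.
Standard quotas: Amber 2.830, Gold 3.369, Red 1.802.
Lower quotas: Amber 2, Gold 3, Red 1 (sum 6, leaving 2 seats).
Remainders in descending order: Amber 0.830, Red 0.802, Gold 0.369.
The surplus seats go to Amber, Red.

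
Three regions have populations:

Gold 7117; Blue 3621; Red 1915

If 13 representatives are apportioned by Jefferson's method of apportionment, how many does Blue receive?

4

Standard divisor 12653/13 ≈ 973.308; standard quotas: Gold 7.312, Blue 3.720, Red 1.968.
Rounding down gives 7, 3, 1 = 11 seats, so the divisor must be adjusted.
With modified divisor 900: modified quotas Gold 7.908, Blue 4.023, Red 2.128.
Rounding down: Gold 7, Blue 4, Red 2 (total 13).
Blue receives 4.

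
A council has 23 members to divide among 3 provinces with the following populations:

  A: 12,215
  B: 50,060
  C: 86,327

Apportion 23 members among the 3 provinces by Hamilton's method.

The standard divisor is 148602/23 ≈ 6460.957.
Standard quotas: A 1.8906, B 7.7481, C 13.3613.
Lower quotas: A 1, B 7, C 13 (sum 21, leaving 2 seats).
Remainders in descending order: A 0.8906, B 0.7481, C 0.3613.
Largest remainders: A, B receive the extra seats.

A 2; B 8; C 13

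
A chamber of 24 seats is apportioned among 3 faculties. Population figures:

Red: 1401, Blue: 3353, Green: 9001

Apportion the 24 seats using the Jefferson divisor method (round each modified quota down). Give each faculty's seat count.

Red 2, Blue 6, Green 16

Standard divisor 13755/24 ≈ 573.125; standard quotas: Red 2.444, Blue 5.850, Green 15.705.
Rounding down gives 2, 5, 15 = 22 seats, so the divisor must be adjusted.
With modified divisor 540: modified quotas Red 2.594, Blue 6.209, Green 16.669.
Rounding down: Red 2, Blue 6, Green 16 (total 24).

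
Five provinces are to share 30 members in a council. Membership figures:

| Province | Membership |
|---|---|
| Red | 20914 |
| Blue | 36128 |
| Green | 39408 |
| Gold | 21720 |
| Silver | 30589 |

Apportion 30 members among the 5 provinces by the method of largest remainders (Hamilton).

Red=4, Blue=7, Green=8, Gold=5, Silver=6

Total 148759; standard divisor 148759/30 ≈ 4958.633.
Standard quotas: Red 4.2177, Blue 7.2859, Green 7.9474, Gold 4.3802, Silver 6.1688.
Lower quotas: Red 4, Blue 7, Green 7, Gold 4, Silver 6 (sum 28, leaving 2 seats).
Remainders in descending order: Green 0.9474, Gold 0.3802, Blue 0.2859, Red 0.2177, Silver 0.1688.
The surplus seats go to Green, Gold.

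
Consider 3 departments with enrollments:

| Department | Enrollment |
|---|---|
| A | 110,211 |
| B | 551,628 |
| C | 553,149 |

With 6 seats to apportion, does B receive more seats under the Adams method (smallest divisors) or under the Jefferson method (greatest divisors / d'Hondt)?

Jefferson

Adams: A 1, B 2, C 3.
Jefferson: A 0, B 3, C 3.
B gets 2 under Adams and 3 under Jefferson.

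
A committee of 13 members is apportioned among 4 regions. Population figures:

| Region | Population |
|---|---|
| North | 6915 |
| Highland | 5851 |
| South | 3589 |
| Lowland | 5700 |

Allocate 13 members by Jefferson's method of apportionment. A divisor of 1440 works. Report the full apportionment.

North: 4; Highland: 4; South: 2; Lowland: 3

With modified divisor 1440: modified quotas North 4.802, Highland 4.063, South 2.492, Lowland 3.958.
Rounding down: North 4, Highland 4, South 2, Lowland 3 (total 13).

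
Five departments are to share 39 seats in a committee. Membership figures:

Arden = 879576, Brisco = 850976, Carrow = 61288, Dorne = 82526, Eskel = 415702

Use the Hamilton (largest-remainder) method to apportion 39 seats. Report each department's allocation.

Arden 15, Brisco 15, Carrow 1, Dorne 1, Eskel 7

The standard divisor is 2290068/39 ≈ 58719.692.
Standard quotas: Arden 14.9792, Brisco 14.4922, Carrow 1.0437, Dorne 1.4054, Eskel 7.0794.
Lower quotas: Arden 14, Brisco 14, Carrow 1, Dorne 1, Eskel 7 (sum 37, leaving 2 seats).
Remainders in descending order: Arden 0.9792, Brisco 0.4922, Dorne 0.4054, Eskel 0.0794, Carrow 0.0437.
Largest remainders: Arden, Brisco receive the extra seats.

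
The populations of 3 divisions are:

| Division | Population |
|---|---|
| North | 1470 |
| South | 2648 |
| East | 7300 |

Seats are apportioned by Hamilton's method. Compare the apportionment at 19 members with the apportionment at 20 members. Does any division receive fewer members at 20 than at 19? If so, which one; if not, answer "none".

North

At 19 seats: North 3, South 4, East 12.
At 20 seats: North 2, South 5, East 13.
North drops from 3 to 2.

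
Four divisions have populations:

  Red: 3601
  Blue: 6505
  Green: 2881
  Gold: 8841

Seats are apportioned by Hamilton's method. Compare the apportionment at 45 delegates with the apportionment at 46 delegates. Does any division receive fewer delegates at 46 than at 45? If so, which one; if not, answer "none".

Red

At 45 seats: Red 8, Blue 13, Green 6, Gold 18.
At 46 seats: Red 7, Blue 14, Green 6, Gold 19.
Red drops from 8 to 7.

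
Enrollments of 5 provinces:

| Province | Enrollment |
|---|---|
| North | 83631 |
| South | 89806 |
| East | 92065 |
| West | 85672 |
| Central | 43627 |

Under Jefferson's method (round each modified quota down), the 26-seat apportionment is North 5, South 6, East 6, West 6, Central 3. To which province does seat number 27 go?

Priority for the next seat is population ÷ (current seats + 1).
Priorities: North 13938.500, South 12829.429, East 13152.143, West 12238.857, Central 10906.750.
Highest priority: North.

North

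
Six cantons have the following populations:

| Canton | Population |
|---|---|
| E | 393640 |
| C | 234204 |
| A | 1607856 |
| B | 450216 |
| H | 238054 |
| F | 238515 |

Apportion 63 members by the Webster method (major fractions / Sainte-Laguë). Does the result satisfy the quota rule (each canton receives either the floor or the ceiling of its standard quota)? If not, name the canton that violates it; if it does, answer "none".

Standard quotas: E 7.842, C 4.666, A 32.030, B 8.969, H 4.742, F 4.751.
Webster allocation: E 8, C 5, A 31, B 9, H 5, F 5.
A has quota 32.030 (lower 32, upper 33) but receives 31 — outside the quota interval.

A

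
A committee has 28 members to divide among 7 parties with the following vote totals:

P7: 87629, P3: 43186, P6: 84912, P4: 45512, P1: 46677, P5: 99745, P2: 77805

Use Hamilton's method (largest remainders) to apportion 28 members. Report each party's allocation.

P7 5; P3 2; P6 5; P4 3; P1 3; P5 6; P2 4

The standard divisor is 485466/28 ≈ 17338.071.
Standard quotas: P7 5.0541, P3 2.4908, P6 4.8974, P4 2.6250, P1 2.6922, P5 5.7529, P2 4.4875.
Lower quotas: P7 5, P3 2, P6 4, P4 2, P1 2, P5 5, P2 4 (sum 24, leaving 4 seats).
Remainders in descending order: P6 0.8974, P5 0.7529, P1 0.6922, P4 0.6250, P3 0.4908, P2 0.4875, P7 0.0541.
Largest remainders: P6, P5, P1, P4 receive the extra seats.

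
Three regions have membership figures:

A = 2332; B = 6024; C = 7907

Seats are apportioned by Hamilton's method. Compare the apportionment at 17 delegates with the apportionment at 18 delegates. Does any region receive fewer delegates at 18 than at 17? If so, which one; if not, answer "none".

A

At 17 seats: A 3, B 6, C 8.
At 18 seats: A 2, B 7, C 9.
A drops from 3 to 2.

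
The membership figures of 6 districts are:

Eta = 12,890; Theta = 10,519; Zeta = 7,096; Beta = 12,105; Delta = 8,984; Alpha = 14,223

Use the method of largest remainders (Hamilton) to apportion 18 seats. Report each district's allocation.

Eta=4, Theta=3, Zeta=2, Beta=3, Delta=2, Alpha=4

The standard divisor is 65817/18 ≈ 3656.5.
Standard quotas: Eta 3.5252, Theta 2.8768, Zeta 1.9407, Beta 3.3105, Delta 2.4570, Alpha 3.8898.
Lower quotas: Eta 3, Theta 2, Zeta 1, Beta 3, Delta 2, Alpha 3 (sum 14, leaving 4 seats).
Remainders in descending order: Zeta 0.9407, Alpha 0.8898, Theta 0.8768, Eta 0.5252, Delta 0.4570, Beta 0.3105.
Largest remainders: Zeta, Alpha, Theta, Eta receive the extra seats.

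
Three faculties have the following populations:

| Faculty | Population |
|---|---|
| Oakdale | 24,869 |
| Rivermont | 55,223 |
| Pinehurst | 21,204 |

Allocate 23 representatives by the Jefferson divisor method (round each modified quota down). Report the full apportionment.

Standard divisor 101296/23 ≈ 4404.174; standard quotas: Oakdale 5.647, Rivermont 12.539, Pinehurst 4.815.
Rounding down gives 5, 12, 4 = 21 seats, so the divisor must be adjusted.
With modified divisor 4200: modified quotas Oakdale 5.921, Rivermont 13.148, Pinehurst 5.049.
Rounding down: Oakdale 5, Rivermont 13, Pinehurst 5 (total 23).

Oakdale: 5, Rivermont: 13, Pinehurst: 5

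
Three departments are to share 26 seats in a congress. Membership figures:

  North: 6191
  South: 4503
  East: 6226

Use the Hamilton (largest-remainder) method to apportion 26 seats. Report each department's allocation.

Total 16920; standard divisor 16920/26 ≈ 650.769.
Standard quotas: North 9.5134, South 6.9195, East 9.5671.
Lower quotas: North 9, South 6, East 9 (sum 24, leaving 2 seats).
Remainders in descending order: South 0.9195, East 0.5671, North 0.5134.
Largest remainders: South, East receive the extra seats.

North 9, South 7, East 10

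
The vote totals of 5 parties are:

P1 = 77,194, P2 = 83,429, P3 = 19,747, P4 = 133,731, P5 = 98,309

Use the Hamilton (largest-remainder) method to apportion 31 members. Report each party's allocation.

Standard divisor: 412410 ÷ 31 ≈ 13303.548.
Standard quotas: P1 5.8025, P2 6.2712, P3 1.4843, P4 10.0523, P5 7.3897.
Lower quotas: P1 5, P2 6, P3 1, P4 10, P5 7 (sum 29, leaving 2 seats).
Remainders in descending order: P1 0.8025, P3 0.4843, P5 0.3897, P2 0.2712, P4 0.0523.
Largest remainders: P1, P3 receive the extra seats.

P1 6, P2 6, P3 2, P4 10, P5 7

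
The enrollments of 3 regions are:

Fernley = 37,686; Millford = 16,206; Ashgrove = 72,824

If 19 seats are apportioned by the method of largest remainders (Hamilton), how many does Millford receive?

The standard divisor is 126716/19 ≈ 6669.263.
Standard quotas: Fernley 5.6507, Millford 2.4300, Ashgrove 10.9193.
Lower quotas: Fernley 5, Millford 2, Ashgrove 10 (sum 17, leaving 2 seats).
Remainders in descending order: Ashgrove 0.9193, Fernley 0.6507, Millford 0.4300.
The surplus seats go to Ashgrove, Fernley.
Millford receives 2.

2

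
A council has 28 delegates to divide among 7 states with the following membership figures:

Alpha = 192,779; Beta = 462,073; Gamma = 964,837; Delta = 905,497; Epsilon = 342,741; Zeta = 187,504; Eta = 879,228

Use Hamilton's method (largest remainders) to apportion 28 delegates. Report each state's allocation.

Standard divisor: 3934659 ÷ 28 ≈ 140523.536.
Standard quotas: Alpha 1.3719, Beta 3.2882, Gamma 6.8660, Delta 6.4437, Epsilon 2.4390, Zeta 1.3343, Eta 6.2568.
Lower quotas: Alpha 1, Beta 3, Gamma 6, Delta 6, Epsilon 2, Zeta 1, Eta 6 (sum 25, leaving 3 seats).
Remainders in descending order: Gamma 0.8660, Delta 0.4437, Epsilon 0.4390, Alpha 0.3719, Zeta 0.3343, Beta 0.2882, Eta 0.2568.
Largest remainders: Gamma, Delta, Epsilon receive the extra seats.

Alpha: 1; Beta: 3; Gamma: 7; Delta: 7; Epsilon: 3; Zeta: 1; Eta: 6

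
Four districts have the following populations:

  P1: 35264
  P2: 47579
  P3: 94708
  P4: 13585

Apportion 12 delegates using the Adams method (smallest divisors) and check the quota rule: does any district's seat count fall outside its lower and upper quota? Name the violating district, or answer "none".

Standard quotas: P1 2.214, P2 2.987, P3 5.946, P4 0.853.
Adams allocation: P1 2, P2 3, P3 6, P4 1.
Every allocation lies between the lower and upper quota.

none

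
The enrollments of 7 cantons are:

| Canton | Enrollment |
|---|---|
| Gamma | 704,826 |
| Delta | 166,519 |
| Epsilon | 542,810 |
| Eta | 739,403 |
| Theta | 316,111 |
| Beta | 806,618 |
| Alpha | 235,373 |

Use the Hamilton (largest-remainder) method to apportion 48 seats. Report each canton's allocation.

Total 3511660; standard divisor 3511660/48 ≈ 73159.583.
Standard quotas: Gamma 9.6341, Delta 2.2761, Epsilon 7.4195, Eta 10.1067, Theta 4.3208, Beta 11.0255, Alpha 3.2173.
Lower quotas: Gamma 9, Delta 2, Epsilon 7, Eta 10, Theta 4, Beta 11, Alpha 3 (sum 46, leaving 2 seats).
Remainders in descending order: Gamma 0.6341, Epsilon 0.4195, Theta 0.3208, Delta 0.2761, Alpha 0.2173, Eta 0.1067, Beta 0.0255.
Largest remainders: Gamma, Epsilon receive the extra seats.

Gamma=10, Delta=2, Epsilon=8, Eta=10, Theta=4, Beta=11, Alpha=3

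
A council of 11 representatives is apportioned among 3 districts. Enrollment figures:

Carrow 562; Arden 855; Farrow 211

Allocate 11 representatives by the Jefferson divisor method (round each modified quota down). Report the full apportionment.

Carrow 4; Arden 6; Farrow 1

Standard divisor 1628/11 ≈ 148; standard quotas: Carrow 3.797, Arden 5.777, Farrow 1.426.
Rounding down gives 3, 5, 1 = 9 seats, so the divisor must be adjusted.
With modified divisor 130: modified quotas Carrow 4.323, Arden 6.577, Farrow 1.623.
Rounding down: Carrow 4, Arden 6, Farrow 1 (total 11).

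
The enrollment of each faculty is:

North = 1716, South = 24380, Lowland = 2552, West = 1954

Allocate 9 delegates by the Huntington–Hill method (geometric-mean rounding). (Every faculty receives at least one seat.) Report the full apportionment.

North 1, South 6, Lowland 1, West 1

With divisor 4107: modified quotas North 0.418, South 5.936, Lowland 0.621, West 0.476.
Geometric-mean thresholds: North (min 1), South √(5·6)=5.477, Lowland (min 1), West (min 1).
Each quota rounded against its threshold gives North 1, South 6, Lowland 1, West 1 (total 9).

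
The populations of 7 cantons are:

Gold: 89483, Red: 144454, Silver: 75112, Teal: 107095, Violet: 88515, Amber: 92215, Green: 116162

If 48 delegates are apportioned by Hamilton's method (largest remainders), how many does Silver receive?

Standard divisor: 713036 ÷ 48 ≈ 14854.917.
Standard quotas: Gold 6.0238, Red 9.7243, Silver 5.0564, Teal 7.2094, Violet 5.9586, Amber 6.2077, Green 7.8198.
Lower quotas: Gold 6, Red 9, Silver 5, Teal 7, Violet 5, Amber 6, Green 7 (sum 45, leaving 3 seats).
Remainders in descending order: Violet 0.9586, Green 0.8198, Red 0.7243, Teal 0.2094, Amber 0.2077, Silver 0.0564, Gold 0.0238.
The surplus seats go to Violet, Green, Red.
Silver receives 5.

5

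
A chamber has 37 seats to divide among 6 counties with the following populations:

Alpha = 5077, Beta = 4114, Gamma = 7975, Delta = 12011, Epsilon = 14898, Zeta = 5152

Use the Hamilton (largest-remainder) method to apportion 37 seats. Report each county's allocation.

The standard divisor is 49227/37 ≈ 1330.459.
Standard quotas: Alpha 3.8160, Beta 3.0922, Gamma 5.9942, Delta 9.0277, Epsilon 11.1976, Zeta 3.8723.
Lower quotas: Alpha 3, Beta 3, Gamma 5, Delta 9, Epsilon 11, Zeta 3 (sum 34, leaving 3 seats).
Remainders in descending order: Gamma 0.9942, Zeta 0.8723, Alpha 0.8160, Epsilon 0.1976, Beta 0.0922, Delta 0.0277.
The surplus seats go to Gamma, Zeta, Alpha.

Alpha 4; Beta 3; Gamma 6; Delta 9; Epsilon 11; Zeta 4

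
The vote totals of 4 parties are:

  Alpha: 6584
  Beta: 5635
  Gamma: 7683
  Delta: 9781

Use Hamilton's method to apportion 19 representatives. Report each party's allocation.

Alpha 4, Beta 4, Gamma 5, Delta 6

Total 29683; standard divisor 29683/19 ≈ 1562.263.
Standard quotas: Alpha 4.2144, Beta 3.6069, Gamma 4.9179, Delta 6.2608.
Lower quotas: Alpha 4, Beta 3, Gamma 4, Delta 6 (sum 17, leaving 2 seats).
Remainders in descending order: Gamma 0.9179, Beta 0.6069, Delta 0.2608, Alpha 0.2144.
Largest remainders: Gamma, Beta receive the extra seats.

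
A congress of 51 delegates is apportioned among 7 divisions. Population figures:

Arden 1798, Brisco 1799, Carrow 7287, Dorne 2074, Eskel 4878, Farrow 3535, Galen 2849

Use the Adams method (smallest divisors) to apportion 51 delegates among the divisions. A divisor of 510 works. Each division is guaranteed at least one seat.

With modified divisor 510: modified quotas Arden 3.525, Brisco 3.527, Carrow 14.288, Dorne 4.067, Eskel 9.565, Farrow 6.931, Galen 5.586.
Rounding up: Arden 4, Brisco 4, Carrow 15, Dorne 5, Eskel 10, Farrow 7, Galen 6 (total 51).

Arden: 4; Brisco: 4; Carrow: 15; Dorne: 5; Eskel: 10; Farrow: 7; Galen: 6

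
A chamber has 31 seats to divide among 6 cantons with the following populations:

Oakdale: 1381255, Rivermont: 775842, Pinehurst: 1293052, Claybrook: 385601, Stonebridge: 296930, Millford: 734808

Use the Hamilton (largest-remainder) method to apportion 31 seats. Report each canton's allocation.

Oakdale: 9; Rivermont: 5; Pinehurst: 8; Claybrook: 2; Stonebridge: 2; Millford: 5

Total 4867488; standard divisor 4867488/31 ≈ 157015.742.
Standard quotas: Oakdale 8.7969, Rivermont 4.9412, Pinehurst 8.2352, Claybrook 2.4558, Stonebridge 1.8911, Millford 4.6798.
Lower quotas: Oakdale 8, Rivermont 4, Pinehurst 8, Claybrook 2, Stonebridge 1, Millford 4 (sum 27, leaving 4 seats).
Remainders in descending order: Rivermont 0.9412, Stonebridge 0.8911, Oakdale 0.7969, Millford 0.6798, Claybrook 0.4558, Pinehurst 0.2352.
The surplus seats go to Rivermont, Stonebridge, Oakdale, Millford.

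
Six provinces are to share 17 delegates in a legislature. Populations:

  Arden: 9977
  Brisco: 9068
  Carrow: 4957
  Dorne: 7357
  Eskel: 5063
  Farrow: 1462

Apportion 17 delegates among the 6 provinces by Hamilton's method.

Arden=5; Brisco=4; Carrow=2; Dorne=3; Eskel=2; Farrow=1

Total 37884; standard divisor 37884/17 ≈ 2228.471.
Standard quotas: Arden 4.4771, Brisco 4.0692, Carrow 2.2244, Dorne 3.3014, Eskel 2.2720, Farrow 0.6561.
Lower quotas: Arden 4, Brisco 4, Carrow 2, Dorne 3, Eskel 2, Farrow 0 (sum 15, leaving 2 seats).
Remainders in descending order: Farrow 0.6561, Arden 0.4771, Dorne 0.3014, Eskel 0.2720, Carrow 0.2244, Brisco 0.0692.
Largest remainders: Farrow, Arden receive the extra seats.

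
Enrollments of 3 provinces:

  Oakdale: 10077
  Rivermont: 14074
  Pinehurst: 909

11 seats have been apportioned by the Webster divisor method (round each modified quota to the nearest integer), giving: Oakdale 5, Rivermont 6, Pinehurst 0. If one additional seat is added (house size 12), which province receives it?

Priority for the next seat is population ÷ (current seats + 0.5).
Priorities: Oakdale 1832.182, Rivermont 2165.231, Pinehurst 1818.000.
Highest priority: Rivermont.

Rivermont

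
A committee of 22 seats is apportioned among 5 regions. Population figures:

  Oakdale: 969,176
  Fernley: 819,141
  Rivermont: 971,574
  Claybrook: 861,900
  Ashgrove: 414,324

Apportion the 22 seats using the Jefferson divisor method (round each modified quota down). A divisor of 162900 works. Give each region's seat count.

With modified divisor 162900: modified quotas Oakdale 5.950, Fernley 5.028, Rivermont 5.964, Claybrook 5.291, Ashgrove 2.543.
Rounding down: Oakdale 5, Fernley 5, Rivermont 5, Claybrook 5, Ashgrove 2 (total 22).

Oakdale 5; Fernley 5; Rivermont 5; Claybrook 5; Ashgrove 2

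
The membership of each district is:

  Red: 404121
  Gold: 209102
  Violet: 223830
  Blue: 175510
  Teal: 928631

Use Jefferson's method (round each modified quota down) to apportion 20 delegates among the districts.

Standard divisor 1941194/20 ≈ 97059.7; standard quotas: Red 4.164, Gold 2.154, Violet 2.306, Blue 1.808, Teal 9.568.
Rounding down gives 4, 2, 2, 1, 9 = 18 seats, so the divisor must be adjusted.
With modified divisor 86100: modified quotas Red 4.694, Gold 2.429, Violet 2.600, Blue 2.038, Teal 10.785.
Rounding down: Red 4, Gold 2, Violet 2, Blue 2, Teal 10 (total 20).

Red 4, Gold 2, Violet 2, Blue 2, Teal 10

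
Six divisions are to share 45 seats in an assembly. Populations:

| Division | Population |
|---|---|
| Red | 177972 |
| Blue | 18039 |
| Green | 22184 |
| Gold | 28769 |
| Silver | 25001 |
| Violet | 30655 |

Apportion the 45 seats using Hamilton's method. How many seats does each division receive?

Red=26, Blue=3, Green=3, Gold=4, Silver=4, Violet=5

The standard divisor is 302620/45 ≈ 6724.889.
Standard quotas: Red 26.4647, Blue 2.6824, Green 3.2988, Gold 4.2780, Silver 3.7177, Violet 4.5584.
Lower quotas: Red 26, Blue 2, Green 3, Gold 4, Silver 3, Violet 4 (sum 42, leaving 3 seats).
Remainders in descending order: Silver 0.7177, Blue 0.6824, Violet 0.5584, Red 0.4647, Green 0.2988, Gold 0.2780.
Largest remainders: Silver, Blue, Violet receive the extra seats.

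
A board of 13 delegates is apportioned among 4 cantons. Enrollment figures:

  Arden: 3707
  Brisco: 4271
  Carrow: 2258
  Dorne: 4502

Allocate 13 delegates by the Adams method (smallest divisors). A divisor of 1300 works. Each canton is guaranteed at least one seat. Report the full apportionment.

Arden=3; Brisco=4; Carrow=2; Dorne=4

With modified divisor 1300: modified quotas Arden 2.852, Brisco 3.285, Carrow 1.737, Dorne 3.463.
Rounding up: Arden 3, Brisco 4, Carrow 2, Dorne 4 (total 13).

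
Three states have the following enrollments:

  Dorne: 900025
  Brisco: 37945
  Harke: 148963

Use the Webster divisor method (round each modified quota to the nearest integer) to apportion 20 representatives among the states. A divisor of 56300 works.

Dorne 16, Brisco 1, Harke 3

With modified divisor 56300: modified quotas Dorne 15.986, Brisco 0.674, Harke 2.646.
Rounding to the nearest integer: Dorne 16, Brisco 1, Harke 3 (total 20).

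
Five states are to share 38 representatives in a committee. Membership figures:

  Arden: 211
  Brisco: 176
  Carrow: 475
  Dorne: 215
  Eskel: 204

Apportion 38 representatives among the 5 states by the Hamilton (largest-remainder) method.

Arden 6, Brisco 5, Carrow 14, Dorne 7, Eskel 6

Total 1281; standard divisor 1281/38 ≈ 33.711.
Standard quotas: Arden 6.259, Brisco 5.221, Carrow 14.091, Dorne 6.378, Eskel 6.052.
Lower quotas: Arden 6, Brisco 5, Carrow 14, Dorne 6, Eskel 6 (sum 37, leaving 1 seat).
Remainders in descending order: Dorne 0.378, Arden 0.259, Brisco 0.221, Carrow 0.091, Eskel 0.052.
Largest remainder: Dorne receives the extra seat.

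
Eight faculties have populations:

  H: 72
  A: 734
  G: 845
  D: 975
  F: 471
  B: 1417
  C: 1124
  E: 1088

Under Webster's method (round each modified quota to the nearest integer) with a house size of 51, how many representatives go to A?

6

Standard divisor 6726/51 ≈ 131.882; standard quotas: H 0.546, A 5.566, G 6.407, D 7.393, F 3.571, B 10.744, C 8.523, E 8.250.
Rounding to the nearest integer gives 1, 6, 6, 7, 4, 11, 9, 8 = 52 seats, so the divisor must be adjusted.
With modified divisor 132.8: modified quotas H 0.542, A 5.527, G 6.363, D 7.342, F 3.547, B 10.670, C 8.464, E 8.193.
Rounding to the nearest integer: H 1, A 6, G 6, D 7, F 4, B 11, C 8, E 8 (total 51).
A receives 6.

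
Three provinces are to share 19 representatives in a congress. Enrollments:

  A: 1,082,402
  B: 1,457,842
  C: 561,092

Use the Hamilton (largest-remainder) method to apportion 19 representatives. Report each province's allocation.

The standard divisor is 3101336/19 ≈ 163228.211.
Standard quotas: A 6.6312, B 8.9313, C 3.4375.
Lower quotas: A 6, B 8, C 3 (sum 17, leaving 2 seats).
Remainders in descending order: B 0.9313, A 0.6312, C 0.4375.
Largest remainders: B, A receive the extra seats.

A=7, B=9, C=3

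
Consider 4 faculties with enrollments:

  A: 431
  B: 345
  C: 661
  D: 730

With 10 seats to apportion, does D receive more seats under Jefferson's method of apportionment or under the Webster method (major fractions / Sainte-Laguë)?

Jefferson

Jefferson: A 2, B 1, C 3, D 4.
Webster: A 2, B 2, C 3, D 3.
D gets 4 under Jefferson and 3 under Webster.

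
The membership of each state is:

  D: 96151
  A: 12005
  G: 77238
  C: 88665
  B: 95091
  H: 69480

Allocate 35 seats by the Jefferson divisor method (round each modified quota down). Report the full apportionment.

D: 8, A: 1, G: 6, C: 7, B: 8, H: 5

Standard divisor 438630/35 ≈ 12532.286; standard quotas: D 7.672, A 0.958, G 6.163, C 7.075, B 7.588, H 5.544.
Rounding down gives 7, 0, 6, 7, 7, 5 = 32 seats, so the divisor must be adjusted.
With modified divisor 11700: modified quotas D 8.218, A 1.026, G 6.602, C 7.578, B 8.127, H 5.938.
Rounding down: D 8, A 1, G 6, C 7, B 8, H 5 (total 35).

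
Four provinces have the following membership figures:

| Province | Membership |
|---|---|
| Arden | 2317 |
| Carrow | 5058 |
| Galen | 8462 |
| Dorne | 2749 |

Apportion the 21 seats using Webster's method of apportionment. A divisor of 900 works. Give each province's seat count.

With modified divisor 900: modified quotas Arden 2.574, Carrow 5.620, Galen 9.402, Dorne 3.054.
Rounding to the nearest integer: Arden 3, Carrow 6, Galen 9, Dorne 3 (total 21).

Arden=3; Carrow=6; Galen=9; Dorne=3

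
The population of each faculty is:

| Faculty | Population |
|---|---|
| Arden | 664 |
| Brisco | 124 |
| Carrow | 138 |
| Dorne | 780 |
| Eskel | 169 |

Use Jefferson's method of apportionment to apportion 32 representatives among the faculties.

Standard divisor 1875/32 ≈ 58.594; standard quotas: Arden 11.332, Brisco 2.116, Carrow 2.355, Dorne 13.312, Eskel 2.884.
Rounding down gives 11, 2, 2, 13, 2 = 30 seats, so the divisor must be adjusted.
With modified divisor 55.5: modified quotas Arden 11.964, Brisco 2.234, Carrow 2.486, Dorne 14.054, Eskel 3.045.
Rounding down: Arden 11, Brisco 2, Carrow 2, Dorne 14, Eskel 3 (total 32).

Arden 11; Brisco 2; Carrow 2; Dorne 14; Eskel 3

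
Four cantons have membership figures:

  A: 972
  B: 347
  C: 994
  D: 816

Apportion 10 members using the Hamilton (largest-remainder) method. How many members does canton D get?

3

Total 3129; standard divisor 3129/10 ≈ 312.9.
Standard quotas: A 3.106, B 1.109, C 3.177, D 2.608.
Lower quotas: A 3, B 1, C 3, D 2 (sum 9, leaving 1 seat).
Remainders in descending order: D 0.608, C 0.177, B 0.109, A 0.106.
Largest remainder: D receives the extra seat.
D receives 3.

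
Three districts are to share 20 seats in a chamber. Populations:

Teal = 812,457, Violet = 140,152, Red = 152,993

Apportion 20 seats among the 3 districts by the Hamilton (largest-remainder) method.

The standard divisor is 1105602/20 ≈ 55280.1.
Standard quotas: Teal 14.6971, Violet 2.5353, Red 2.7676.
Lower quotas: Teal 14, Violet 2, Red 2 (sum 18, leaving 2 seats).
Remainders in descending order: Red 0.7676, Teal 0.6971, Violet 0.5353.
The surplus seats go to Red, Teal.

Teal 15; Violet 2; Red 3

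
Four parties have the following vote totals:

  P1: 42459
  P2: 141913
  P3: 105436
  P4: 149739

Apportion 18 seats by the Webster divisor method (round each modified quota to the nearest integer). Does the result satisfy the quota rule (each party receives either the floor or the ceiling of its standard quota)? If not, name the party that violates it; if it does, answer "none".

Standard quotas: P1 1.739, P2 5.812, P3 4.318, P4 6.132.
Webster allocation: P1 2, P2 6, P3 4, P4 6.
Every allocation lies between the lower and upper quota.

none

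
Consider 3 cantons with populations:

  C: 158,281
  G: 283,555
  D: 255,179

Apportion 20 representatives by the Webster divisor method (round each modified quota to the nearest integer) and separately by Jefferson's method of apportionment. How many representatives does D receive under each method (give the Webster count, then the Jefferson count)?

Webster: C 5, G 8, D 7.
Jefferson: C 4, G 8, D 8.
D gets 7 under Webster and 8 under Jefferson.

7 and 8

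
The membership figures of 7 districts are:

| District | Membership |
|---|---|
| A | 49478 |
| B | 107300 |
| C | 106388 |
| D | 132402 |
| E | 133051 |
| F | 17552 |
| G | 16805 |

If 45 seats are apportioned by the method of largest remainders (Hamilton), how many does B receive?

The standard divisor is 562976/45 ≈ 12510.578.
Standard quotas: A 3.9549, B 8.5767, C 8.5038, D 10.5832, E 10.6351, F 1.4030, G 1.3433.
Lower quotas: A 3, B 8, C 8, D 10, E 10, F 1, G 1 (sum 41, leaving 4 seats).
Remainders in descending order: A 0.9549, E 0.6351, D 0.5832, B 0.5767, C 0.5038, F 0.4030, G 0.3433.
Largest remainders: A, E, D, B receive the extra seats.
B receives 9.

9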